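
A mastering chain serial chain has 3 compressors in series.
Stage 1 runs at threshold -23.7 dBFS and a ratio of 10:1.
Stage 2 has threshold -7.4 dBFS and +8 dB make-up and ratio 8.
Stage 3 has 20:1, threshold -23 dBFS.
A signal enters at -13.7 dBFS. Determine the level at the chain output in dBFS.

-22.585 dBFS

Stage 1: 10 dB above -23.7 dBFS, reduced 10:1 to 1 dB above → -22.7 dBFS.
Stage 2: -22.7 dBFS is at or below the -7.4 dBFS threshold — no compression; make-up brings it to -14.7 dBFS.
Stage 3: overshoot 8.3 dB → 8.3/20 = 0.415 dB → -22.585 dBFS.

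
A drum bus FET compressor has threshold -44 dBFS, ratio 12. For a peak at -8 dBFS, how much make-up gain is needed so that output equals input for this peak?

33 dB

Without make-up, output = threshold + overshoot/12 = -44 + 3 = -41 dBFS.
Gap to target: 33 dB.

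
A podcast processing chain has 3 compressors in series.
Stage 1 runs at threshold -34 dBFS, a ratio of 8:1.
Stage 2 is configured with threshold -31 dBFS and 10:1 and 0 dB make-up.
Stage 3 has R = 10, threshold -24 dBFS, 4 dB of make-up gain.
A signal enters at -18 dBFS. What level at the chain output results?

-28 dBFS

Stage 1: overshoot 16 dB → 16/8 = 2 dB → -32 dBFS.
Stage 2: -32 dBFS is at or below the -31 dBFS threshold — no compression; output -32 dBFS.
Stage 3: below threshold (-32 ≤ -24); passes unchanged; make-up brings it to -28 dBFS.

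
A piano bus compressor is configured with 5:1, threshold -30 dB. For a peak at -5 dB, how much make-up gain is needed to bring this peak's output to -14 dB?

Overshoot 25 dB → 25/5 = 5 dB after compression, so the compressed level is -30 + 5 = -25 dB.
Make-up = target − compressed = -14 − (-25) = 11 dB.

11 dB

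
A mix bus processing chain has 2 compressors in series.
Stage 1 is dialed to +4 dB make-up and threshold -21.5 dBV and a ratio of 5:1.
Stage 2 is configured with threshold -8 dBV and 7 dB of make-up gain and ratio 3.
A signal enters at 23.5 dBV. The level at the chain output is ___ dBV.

-1.5 dBV

Stage 1: 45 dB above -21.5 dBV, reduced 5:1 to 9 dB above → -12.5 dBV; +4 dB make-up → -8.5 dBV.
Stage 2: below threshold (-8.5 ≤ -8); passes unchanged; make-up brings it to -1.5 dBV.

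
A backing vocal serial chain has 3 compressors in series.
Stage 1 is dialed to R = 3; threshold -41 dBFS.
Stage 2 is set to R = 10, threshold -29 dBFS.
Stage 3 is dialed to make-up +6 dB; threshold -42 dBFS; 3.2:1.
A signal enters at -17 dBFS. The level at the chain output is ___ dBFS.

Stage 1: overshoot 24 dB → 24/3 = 8 dB → -33 dBFS.
Stage 2: -33 dBFS ≤ -29 dBFS, so stage 2 doesn't engage; output -33 dBFS.
Stage 3: overshoot 9 dB → 9/3.2 = 2.8125 dB → -39.1875 dBFS; +6 dB make-up → -33.1875 dBFS.

-33.1875 dBFS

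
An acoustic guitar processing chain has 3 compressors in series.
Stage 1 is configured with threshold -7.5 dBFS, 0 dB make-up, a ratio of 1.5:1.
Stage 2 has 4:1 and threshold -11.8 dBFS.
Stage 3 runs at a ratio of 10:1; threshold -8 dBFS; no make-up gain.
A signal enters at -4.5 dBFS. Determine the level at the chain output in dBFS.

Stage 1: 3 dB above -7.5 dBFS, reduced 1.5:1 to 2 dB above → -5.5 dBFS.
Stage 2: -5.5 dBFS is 6.3 dB over -11.8 dBFS; at 4:1 that becomes 1.575 dB over, giving -10.225 dBFS.
Stage 3: -10.225 dBFS is at or below the -8 dBFS threshold — no compression; output -10.225 dBFS.

-10.225 dBFS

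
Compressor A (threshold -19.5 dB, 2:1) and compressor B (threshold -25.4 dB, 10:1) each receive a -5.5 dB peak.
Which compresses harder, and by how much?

B, by 10.91 dB

A: overshoot 14 dB → output overshoot 7 dB → GR 7 dB.
B: overshoot 19.9 dB → output overshoot 1.99 dB → GR 17.91 dB.
B applies 10.91 dB more gain reduction.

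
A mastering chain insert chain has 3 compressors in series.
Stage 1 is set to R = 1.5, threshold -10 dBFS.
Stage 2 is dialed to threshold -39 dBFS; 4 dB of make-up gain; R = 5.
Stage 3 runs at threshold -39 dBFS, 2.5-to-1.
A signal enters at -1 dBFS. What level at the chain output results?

Stage 1: -1 dBFS is 9 dB over -10 dBFS; at 1.5:1 that becomes 6 dB over, giving -4 dBFS.
Stage 2: 35 dB above -39 dBFS, reduced 5:1 to 7 dB above → -32 dBFS; +4 dB make-up → -28 dBFS.
Stage 3: 11 dB above -39 dBFS, reduced 2.5:1 to 4.4 dB above → -34.6 dBFS.

-34.6 dBFS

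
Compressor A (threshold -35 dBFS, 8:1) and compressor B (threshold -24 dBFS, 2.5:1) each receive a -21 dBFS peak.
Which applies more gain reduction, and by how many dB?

A: overshoot 14 dB → output overshoot 1.75 dB → GR 12.25 dB.
B: overshoot 3 dB → output overshoot 1.2 dB → GR 1.8 dB.
A reduces 10.45 dB more.

A, by 10.45 dB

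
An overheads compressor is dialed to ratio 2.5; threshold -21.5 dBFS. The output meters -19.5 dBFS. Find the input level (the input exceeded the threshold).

That's 2 dB above the -21.5 dBFS threshold.
Undo the ratio: input overshoot = 2 × 2.5 = 5 dB, giving input = -16.5 dBFS.

-16.5 dBFS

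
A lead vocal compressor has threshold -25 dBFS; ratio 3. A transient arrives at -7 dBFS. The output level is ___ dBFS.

-19 dBFS

Overshoot: -7 − (-25) = 18 dB.
3:1 compression reduces that to 18/3 = 6 dB over.
So the level is -25 + 6 = -19 dBFS.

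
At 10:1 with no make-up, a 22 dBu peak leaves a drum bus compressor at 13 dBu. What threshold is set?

Input is 10 dB above T (since output overshoot × R = input overshoot: (13 − T)·10 = 22 − T gives T = 12 dBu).
Check: 12 + (22 − 12)/10 = 12 + 1 = 13 dBu. ✓

12 dBu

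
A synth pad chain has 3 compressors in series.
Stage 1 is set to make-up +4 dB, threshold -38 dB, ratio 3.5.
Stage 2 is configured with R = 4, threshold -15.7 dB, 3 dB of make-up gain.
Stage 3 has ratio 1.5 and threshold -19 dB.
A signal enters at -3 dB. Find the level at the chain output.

-21 dB

Stage 1: 35 dB above -38 dB, reduced 3.5:1 to 10 dB above → -28 dB; +4 dB make-up → -24 dB.
Stage 2: below threshold (-24 ≤ -15.7); passes unchanged; make-up brings it to -21 dB.
Stage 3: -21 dB is at or below the -19 dB threshold — no compression; output -21 dB.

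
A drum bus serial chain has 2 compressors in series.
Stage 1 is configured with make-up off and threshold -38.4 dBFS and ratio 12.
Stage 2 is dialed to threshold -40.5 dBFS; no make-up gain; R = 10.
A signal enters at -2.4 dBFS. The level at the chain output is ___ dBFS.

-39.99 dBFS

Stage 1: -2.4 dBFS is 36 dB over -38.4 dBFS; at 12:1 that becomes 3 dB over, giving -35.4 dBFS.
Stage 2: 5.1 dB above -40.5 dBFS, reduced 10:1 to 0.51 dB above → -39.99 dBFS.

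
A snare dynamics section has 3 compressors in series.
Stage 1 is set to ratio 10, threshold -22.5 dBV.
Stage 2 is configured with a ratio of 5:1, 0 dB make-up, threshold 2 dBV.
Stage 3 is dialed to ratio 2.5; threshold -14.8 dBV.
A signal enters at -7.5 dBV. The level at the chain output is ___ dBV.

Stage 1: -7.5 dBV is 15 dB over -22.5 dBV; at 10:1 that becomes 1.5 dB over, giving -21 dBV.
Stage 2: below threshold (-21 ≤ 2); passes unchanged; output -21 dBV.
Stage 3: -21 dBV is at or below the -14.8 dBV threshold — no compression; output -21 dBV.

-21 dBV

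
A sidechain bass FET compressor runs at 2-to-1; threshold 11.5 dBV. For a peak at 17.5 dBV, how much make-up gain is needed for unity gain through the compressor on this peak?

3 dB

The peak compresses to 11.5 + 6/2 = 14.5 dBV.
To reach 17.5 dBV requires 17.5 − 14.5 = 3 dB of make-up.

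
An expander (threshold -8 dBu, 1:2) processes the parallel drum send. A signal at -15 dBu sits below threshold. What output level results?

The input is 7 dB below the -8 dBu threshold.
A 1:2 expander multiplies undershoot by 2: 7 × 2 = 14 dB below threshold.
Output = -8 − 14 = -22 dBu.

-22 dBu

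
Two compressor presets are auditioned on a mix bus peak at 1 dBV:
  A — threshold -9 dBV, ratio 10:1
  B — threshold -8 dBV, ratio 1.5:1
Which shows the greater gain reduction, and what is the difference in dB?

A, by 6 dB

A: overshoot 10 dB → output overshoot 1 dB → GR 9 dB.
B: overshoot 9 dB → output overshoot 6 dB → GR 3 dB.
A applies 6 dB more gain reduction.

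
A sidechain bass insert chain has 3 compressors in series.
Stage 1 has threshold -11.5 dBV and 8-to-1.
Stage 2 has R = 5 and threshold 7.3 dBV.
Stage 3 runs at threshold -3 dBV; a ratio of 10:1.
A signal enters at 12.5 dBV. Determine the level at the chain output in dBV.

Stage 1: 12.5 dBV is 24 dB over -11.5 dBV; at 8:1 that becomes 3 dB over, giving -8.5 dBV.
Stage 2: -8.5 dBV is at or below the 7.3 dBV threshold — no compression; output -8.5 dBV.
Stage 3: -8.5 dBV ≤ -3 dBV, so stage 3 doesn't engage; output -8.5 dBV.

-8.5 dBV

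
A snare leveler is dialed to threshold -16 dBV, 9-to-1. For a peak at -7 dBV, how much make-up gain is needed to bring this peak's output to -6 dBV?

The peak compresses to -16 + 9/9 = -15 dBV.
To reach -6 dBV requires -6 − (-15) = 9 dB of make-up.

9 dB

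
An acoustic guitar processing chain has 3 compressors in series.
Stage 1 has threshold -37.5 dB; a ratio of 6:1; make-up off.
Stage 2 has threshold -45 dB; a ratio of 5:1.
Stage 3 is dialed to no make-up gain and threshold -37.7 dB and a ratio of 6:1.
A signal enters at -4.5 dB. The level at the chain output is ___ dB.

-42.4 dB

Stage 1: overshoot 33 dB → 33/6 = 5.5 dB → -32 dB.
Stage 2: overshoot 13 dB → 13/5 = 2.6 dB → -42.4 dB.
Stage 3: -42.4 dB ≤ -37.7 dB, so stage 3 doesn't engage; output -42.4 dB.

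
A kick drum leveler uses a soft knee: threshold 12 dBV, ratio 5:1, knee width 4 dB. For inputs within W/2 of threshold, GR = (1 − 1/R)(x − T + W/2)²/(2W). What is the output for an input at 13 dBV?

x − T + W/2 = 13 − 12 + 2 = 3.
GR = (1 − 1/5) × 3² / 8 = 0.8 × 9 / 8 = 0.9 dB.
Output = 13 − 0.9 = 12.1 dBV.

12.1 dBV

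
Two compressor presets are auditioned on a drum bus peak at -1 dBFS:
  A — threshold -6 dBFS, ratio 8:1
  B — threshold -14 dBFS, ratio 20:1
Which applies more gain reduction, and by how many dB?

B, by 7.975 dB

A: overshoot 5 dB → output overshoot 0.625 dB → GR 4.375 dB.
B: overshoot 13 dB → output overshoot 0.65 dB → GR 12.35 dB.
Difference: 7.975 dB in favour of B.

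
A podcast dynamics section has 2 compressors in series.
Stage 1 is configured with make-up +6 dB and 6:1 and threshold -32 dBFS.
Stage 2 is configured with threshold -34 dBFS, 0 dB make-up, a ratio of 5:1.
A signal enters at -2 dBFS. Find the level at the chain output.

Stage 1: overshoot 30 dB → 30/6 = 5 dB → -27 dBFS; +6 dB make-up → -21 dBFS.
Stage 2: overshoot 13 dB → 13/5 = 2.6 dB → -31.4 dBFS.

-31.4 dBFS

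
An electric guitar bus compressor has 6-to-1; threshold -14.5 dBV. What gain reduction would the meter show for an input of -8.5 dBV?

-8.5 dBV exceeds the threshold by 6 dB.
A 6:1 ratio leaves 1 dB of that excess.
So the signal is attenuated by 6 − 1 = 5 dB.

5 dB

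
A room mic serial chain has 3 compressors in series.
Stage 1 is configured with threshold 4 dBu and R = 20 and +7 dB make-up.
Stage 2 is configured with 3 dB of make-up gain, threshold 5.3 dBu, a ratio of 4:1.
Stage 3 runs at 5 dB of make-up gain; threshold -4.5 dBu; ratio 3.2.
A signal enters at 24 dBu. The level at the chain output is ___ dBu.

5.023438 dBu

Stage 1: 20 dB above 4 dBu, reduced 20:1 to 1 dB above → 5 dBu; +7 dB make-up → 12 dBu.
Stage 2: 6.7 dB above 5.3 dBu, reduced 4:1 to 1.675 dB above → 6.975 dBu; +3 dB make-up → 9.975 dBu.
Stage 3: 9.975 dBu is 14.475 dB over -4.5 dBu; at 3.2:1 that becomes 4.523438 dB over, giving 0.023438 dBu; +5 dB make-up → 5.023438 dBu.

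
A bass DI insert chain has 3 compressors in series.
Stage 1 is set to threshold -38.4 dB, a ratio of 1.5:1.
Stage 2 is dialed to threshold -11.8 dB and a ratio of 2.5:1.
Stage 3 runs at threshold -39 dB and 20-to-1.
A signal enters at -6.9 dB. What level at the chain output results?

Stage 1: 31.5 dB above -38.4 dB, reduced 1.5:1 to 21 dB above → -17.4 dB.
Stage 2: below threshold (-17.4 ≤ -11.8); passes unchanged; output -17.4 dB.
Stage 3: -17.4 dB is 21.6 dB over -39 dB; at 20:1 that becomes 1.08 dB over, giving -37.92 dB.

-37.92 dB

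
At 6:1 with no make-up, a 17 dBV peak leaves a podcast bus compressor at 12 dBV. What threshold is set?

11 dBV

Gain reduction = 17 − 12 = 5 dB; output overshoot = GR / (R − 1) = 5 / 5 = 1 dB.
Threshold = output − output overshoot = 12 − 1 = 11 dBV.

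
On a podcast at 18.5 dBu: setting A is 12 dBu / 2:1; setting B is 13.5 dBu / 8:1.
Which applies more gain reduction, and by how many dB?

B, by 1.125 dB

A: overshoot 6.5 dB → output overshoot 3.25 dB → GR 3.25 dB.
B: overshoot 5 dB → output overshoot 0.625 dB → GR 4.375 dB.
B applies 1.125 dB more gain reduction.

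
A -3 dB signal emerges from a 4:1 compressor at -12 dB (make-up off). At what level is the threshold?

-15 dB

Input is 12 dB above T (since output overshoot × R = input overshoot: (-12 − T)·4 = -3 − T gives T = -15 dB).
Check: -15 + (-3 − (-15))/4 = -15 + 3 = -12 dB. ✓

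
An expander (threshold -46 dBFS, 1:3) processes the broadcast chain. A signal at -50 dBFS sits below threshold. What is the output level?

Below threshold, a 1:3 expander applies gain = (3−1)×(T − x) of attenuation.
(3−1) × 4 = 8 dB, so output = -50 − 8 = -58 dBFS.

-58 dBFS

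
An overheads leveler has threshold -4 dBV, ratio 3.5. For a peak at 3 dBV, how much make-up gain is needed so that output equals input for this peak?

5 dB

Overshoot 7 dB → 7/3.5 = 2 dB after compression, so the compressed level is -4 + 2 = -2 dBV.
Make-up = target − compressed = 3 − (-2) = 5 dB.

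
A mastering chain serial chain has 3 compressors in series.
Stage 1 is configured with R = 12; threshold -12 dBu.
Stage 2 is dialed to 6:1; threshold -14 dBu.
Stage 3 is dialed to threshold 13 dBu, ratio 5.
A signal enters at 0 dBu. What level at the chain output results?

-13.5 dBu

Stage 1: overshoot 12 dB → 12/12 = 1 dB → -11 dBu.
Stage 2: -11 dBu is 3 dB over -14 dBu; at 6:1 that becomes 0.5 dB over, giving -13.5 dBu.
Stage 3: -13.5 dBu is at or below the 13 dBu threshold — no compression; output -13.5 dBu.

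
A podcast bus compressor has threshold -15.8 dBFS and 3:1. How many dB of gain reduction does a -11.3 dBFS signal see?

Overshoot = -11.3 − (-15.8) = 4.5 dB.
After 3:1 compression the overshoot becomes 4.5/3 = 1.5 dB.
So the signal is attenuated by 4.5 − 1.5 = 3 dB.

3 dB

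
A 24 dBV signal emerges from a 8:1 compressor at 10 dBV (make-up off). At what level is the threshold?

Gain reduction = 24 − 10 = 14 dB; output overshoot = GR / (R − 1) = 14 / 7 = 2 dB.
Threshold = output − output overshoot = 10 − 2 = 8 dBV.

8 dBV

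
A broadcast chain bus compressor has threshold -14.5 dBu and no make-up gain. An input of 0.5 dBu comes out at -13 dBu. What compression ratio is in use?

Input overshoot = 0.5 − (-14.5) = 15 dB; output overshoot = -13 − (-14.5) = 1.5 dB.
Ratio = 15 / 1.5 = 10.

10:1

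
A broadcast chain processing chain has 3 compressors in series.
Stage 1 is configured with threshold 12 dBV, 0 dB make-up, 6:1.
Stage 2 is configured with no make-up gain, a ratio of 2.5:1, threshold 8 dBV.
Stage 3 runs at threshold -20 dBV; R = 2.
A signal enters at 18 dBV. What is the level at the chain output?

-5 dBV

Stage 1: overshoot 6 dB → 6/6 = 1 dB → 13 dBV.
Stage 2: 5 dB above 8 dBV, reduced 2.5:1 to 2 dB above → 10 dBV.
Stage 3: 30 dB above -20 dBV, reduced 2:1 to 15 dB above → -5 dBV.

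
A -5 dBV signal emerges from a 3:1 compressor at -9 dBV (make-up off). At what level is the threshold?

Let T be the threshold. Output overshoot = (input overshoot)/R, so -9 − T = (-5 − T)/3.
3·(-9 − T) = -5 − T → 2·T = -27 − (-5) = -22.
T = -22/2 = -11 dBV.

-11 dBV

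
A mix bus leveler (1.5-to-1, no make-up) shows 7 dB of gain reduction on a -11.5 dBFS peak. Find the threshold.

Input is 21 dB above T (since output overshoot × R = input overshoot: (-18.5 − T)·1.5 = -11.5 − T gives T = -32.5 dBFS).
Check: -32.5 + (-11.5 − (-32.5))/1.5 = -32.5 + 14 = -18.5 dBFS. ✓

-32.5 dBFS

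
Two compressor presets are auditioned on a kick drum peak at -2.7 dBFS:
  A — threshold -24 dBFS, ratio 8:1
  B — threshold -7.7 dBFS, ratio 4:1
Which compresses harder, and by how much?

A, by 14.8875 dB

A: GR = 21.3 − 21.3/8 = 18.6375 dB.
B: GR = 5 − 5/4 = 3.75 dB.
A reduces 14.8875 dB more.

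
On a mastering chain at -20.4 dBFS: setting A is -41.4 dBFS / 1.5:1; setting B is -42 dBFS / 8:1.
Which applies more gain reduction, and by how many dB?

B, by 11.9 dB

A: overshoot 21 dB → output overshoot 14 dB → GR 7 dB.
B: overshoot 21.6 dB → output overshoot 2.7 dB → GR 18.9 dB.
B reduces 11.9 dB more.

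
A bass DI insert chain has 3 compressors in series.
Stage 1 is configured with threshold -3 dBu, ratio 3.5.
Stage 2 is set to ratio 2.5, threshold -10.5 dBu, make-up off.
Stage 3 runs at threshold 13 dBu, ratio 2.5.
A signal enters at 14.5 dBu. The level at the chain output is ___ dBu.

-5.5 dBu

Stage 1: overshoot 17.5 dB → 17.5/3.5 = 5 dB → 2 dBu.
Stage 2: overshoot 12.5 dB → 12.5/2.5 = 5 dB → -5.5 dBu.
Stage 3: -5.5 dBu ≤ 13 dBu, so stage 3 doesn't engage; output -5.5 dBu.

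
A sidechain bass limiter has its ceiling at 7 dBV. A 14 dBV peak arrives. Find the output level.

7 dBV

At ∞:1, everything above 7 dBV is held at the ceiling.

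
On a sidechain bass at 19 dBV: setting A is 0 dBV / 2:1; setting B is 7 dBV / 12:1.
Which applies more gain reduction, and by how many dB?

B, by 1.5 dB

A: 19 dB over, compressed to 9.5 dB over, so 9.5 dB of GR.
B: 12 dB over, compressed to 1 dB over, so 11 dB of GR.
B applies 1.5 dB more gain reduction.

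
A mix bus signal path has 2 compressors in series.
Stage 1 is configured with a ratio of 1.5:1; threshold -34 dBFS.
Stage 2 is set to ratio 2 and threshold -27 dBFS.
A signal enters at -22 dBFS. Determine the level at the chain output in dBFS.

-26.5 dBFS

Stage 1: -22 dBFS is 12 dB over -34 dBFS; at 1.5:1 that becomes 8 dB over, giving -26 dBFS.
Stage 2: overshoot 1 dB → 1/2 = 0.5 dB → -26.5 dBFS.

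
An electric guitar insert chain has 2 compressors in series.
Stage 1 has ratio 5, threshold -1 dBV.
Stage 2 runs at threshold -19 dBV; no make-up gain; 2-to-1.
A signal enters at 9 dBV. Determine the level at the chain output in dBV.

Stage 1: 9 dBV is 10 dB over -1 dBV; at 5:1 that becomes 2 dB over, giving 1 dBV.
Stage 2: 1 dBV is 20 dB over -19 dBV; at 2:1 that becomes 10 dB over, giving -9 dBV.

-9 dBV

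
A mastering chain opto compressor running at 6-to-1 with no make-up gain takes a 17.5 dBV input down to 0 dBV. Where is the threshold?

-3.5 dBV

Input is 21 dB above T (since output overshoot × R = input overshoot: (0 − T)·6 = 17.5 − T gives T = -3.5 dBV).
Check: -3.5 + (17.5 − (-3.5))/6 = -3.5 + 3.5 = 0 dBV. ✓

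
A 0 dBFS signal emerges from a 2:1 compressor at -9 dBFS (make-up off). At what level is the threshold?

-18 dBFS

Let T be the threshold. Output overshoot = (input overshoot)/R, so -9 − T = (0 − T)/2.
2·(-9 − T) = 0 − T → 1·T = -18 − 0 = -18.
T = -18/1 = -18 dBFS.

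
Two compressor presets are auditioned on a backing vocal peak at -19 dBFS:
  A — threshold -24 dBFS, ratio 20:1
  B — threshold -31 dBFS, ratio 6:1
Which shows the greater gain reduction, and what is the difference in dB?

A: 5 dB over, compressed to 0.25 dB over, so 4.75 dB of GR.
B: 12 dB over, compressed to 2 dB over, so 10 dB of GR.
B applies 5.25 dB more gain reduction.

B, by 5.25 dB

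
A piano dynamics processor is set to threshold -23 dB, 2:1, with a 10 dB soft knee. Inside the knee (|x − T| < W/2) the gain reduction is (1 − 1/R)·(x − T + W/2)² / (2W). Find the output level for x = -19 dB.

x − T + W/2 = -19 − (-23) + 5 = 9.
GR = (1 − 1/2) × 9² / 20 = 0.5 × 81 / 20 = 2.025 dB.
Output = -19 − 2.025 = -21.025 dB.

-21.025 dB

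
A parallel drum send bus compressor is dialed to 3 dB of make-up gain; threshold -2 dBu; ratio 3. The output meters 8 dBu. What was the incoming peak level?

19 dBu

Remove make-up: 8 − 3 = 5 dBu.
That's 7 dB above the -2 dBu threshold.
Input overshoot = R × output overshoot = 21 dB → input = -2 + 21 = 19 dBu.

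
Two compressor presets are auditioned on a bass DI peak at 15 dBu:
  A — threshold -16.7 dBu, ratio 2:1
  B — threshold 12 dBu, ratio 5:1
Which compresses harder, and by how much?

A, by 13.45 dB

A: 31.7 dB over, compressed to 15.85 dB over, so 15.85 dB of GR.
B: 3 dB over, compressed to 0.6 dB over, so 2.4 dB of GR.
A reduces 13.45 dB more.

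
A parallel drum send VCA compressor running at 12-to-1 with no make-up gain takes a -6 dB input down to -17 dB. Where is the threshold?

Gain reduction = -6 − (-17) = 11 dB; output overshoot = GR / (R − 1) = 11 / 11 = 1 dB.
Threshold = output − output overshoot = -17 − 1 = -18 dB.

-18 dB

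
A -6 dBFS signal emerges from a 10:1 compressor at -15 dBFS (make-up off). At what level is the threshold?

Input is 10 dB above T (since output overshoot × R = input overshoot: (-15 − T)·10 = -6 − T gives T = -16 dBFS).
Check: -16 + (-6 − (-16))/10 = -16 + 1 = -15 dBFS. ✓

-16 dBFS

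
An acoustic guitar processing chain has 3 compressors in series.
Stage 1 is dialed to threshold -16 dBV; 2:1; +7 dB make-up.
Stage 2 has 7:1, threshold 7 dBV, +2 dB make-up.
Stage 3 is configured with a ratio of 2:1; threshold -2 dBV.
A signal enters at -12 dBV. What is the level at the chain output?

-5 dBV

Stage 1: overshoot 4 dB → 4/2 = 2 dB → -14 dBV; +7 dB make-up → -7 dBV.
Stage 2: -7 dBV is at or below the 7 dBV threshold — no compression; make-up brings it to -5 dBV.
Stage 3: -5 dBV ≤ -2 dBV, so stage 3 doesn't engage; output -5 dBV.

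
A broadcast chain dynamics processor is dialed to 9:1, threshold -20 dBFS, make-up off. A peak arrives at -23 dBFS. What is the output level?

-23 dBFS is 3 dB below the -20 dBFS threshold, so no gain reduction is applied.
Output = input = -23 dBFS.

-23 dBFS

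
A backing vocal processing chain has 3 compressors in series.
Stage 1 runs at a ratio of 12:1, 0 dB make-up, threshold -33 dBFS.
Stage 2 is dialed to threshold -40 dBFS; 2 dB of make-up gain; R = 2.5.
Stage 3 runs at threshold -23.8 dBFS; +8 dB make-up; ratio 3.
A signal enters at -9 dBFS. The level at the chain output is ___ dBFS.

Stage 1: overshoot 24 dB → 24/12 = 2 dB → -31 dBFS.
Stage 2: overshoot 9 dB → 9/2.5 = 3.6 dB → -36.4 dBFS; +2 dB make-up → -34.4 dBFS.
Stage 3: -34.4 dBFS ≤ -23.8 dBFS, so stage 3 doesn't engage; make-up brings it to -26.4 dBFS.

-26.4 dBFS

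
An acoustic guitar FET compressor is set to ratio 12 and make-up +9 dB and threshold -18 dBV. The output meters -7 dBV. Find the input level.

6 dBV

Before make-up, the level was -7 − 9 = -16 dBV.
The compressed level sits -16 − (-18) = 2 dB over threshold.
Before 12:1 compression the overshoot was 2 × 12 = 24 dB, so input = -18 + 24 = 6 dBV.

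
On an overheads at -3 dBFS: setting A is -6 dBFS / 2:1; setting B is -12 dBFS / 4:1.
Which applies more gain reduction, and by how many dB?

A: overshoot 3 dB → output overshoot 1.5 dB → GR 1.5 dB.
B: overshoot 9 dB → output overshoot 2.25 dB → GR 6.75 dB.
B reduces 5.25 dB more.

B, by 5.25 dB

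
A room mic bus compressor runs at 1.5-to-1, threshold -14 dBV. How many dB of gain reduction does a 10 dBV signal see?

10 dBV exceeds the threshold by 24 dB.
A 1.5:1 ratio leaves 16 dB of that excess.
So the signal is attenuated by 24 − 16 = 8 dB.

8 dB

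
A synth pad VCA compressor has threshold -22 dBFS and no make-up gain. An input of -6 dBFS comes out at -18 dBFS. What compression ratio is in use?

Input overshoot = -6 − (-22) = 16 dB; output overshoot = -18 − (-22) = 4 dB.
Ratio = 16 / 4 = 4.

4:1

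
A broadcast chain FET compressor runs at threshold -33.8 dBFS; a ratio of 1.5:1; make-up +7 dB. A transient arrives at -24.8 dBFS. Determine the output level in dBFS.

-24.8 dBFS sits 9 dB over threshold.
1.5:1 compression reduces that to 9/1.5 = 6 dB over.
That puts the output at -27.8 dBFS; make-up adds 7 dB, giving -20.8 dBFS.

-20.8 dBFS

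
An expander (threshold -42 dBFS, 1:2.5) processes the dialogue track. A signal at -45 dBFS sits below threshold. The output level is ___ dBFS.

-49.5 dBFS

Below threshold, a 1:2.5 expander applies gain = (2.5−1)×(T − x) of attenuation.
(2.5−1) × 3 = 4.5 dB, so output = -45 − 4.5 = -49.5 dBFS.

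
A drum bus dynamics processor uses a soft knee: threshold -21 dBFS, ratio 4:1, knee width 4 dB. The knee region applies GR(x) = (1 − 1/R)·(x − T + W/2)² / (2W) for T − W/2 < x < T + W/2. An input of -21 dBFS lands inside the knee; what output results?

-21.375 dBFS

x − T + W/2 = -21 − (-21) + 2 = 2.
GR = (1 − 1/4) × 2² / 8 = 0.75 × 4 / 8 = 0.375 dB.
Output = -21 − 0.375 = -21.375 dBFS.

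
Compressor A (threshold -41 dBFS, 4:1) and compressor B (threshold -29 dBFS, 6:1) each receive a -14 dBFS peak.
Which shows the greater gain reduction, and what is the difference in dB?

A: overshoot 27 dB → output overshoot 6.75 dB → GR 20.25 dB.
B: overshoot 15 dB → output overshoot 2.5 dB → GR 12.5 dB.
A applies 7.75 dB more gain reduction.

A, by 7.75 dB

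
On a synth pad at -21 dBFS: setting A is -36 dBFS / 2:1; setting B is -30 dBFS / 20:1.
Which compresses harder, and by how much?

A: 15 dB over, compressed to 7.5 dB over, so 7.5 dB of GR.
B: 9 dB over, compressed to 0.45 dB over, so 8.55 dB of GR.
B applies 1.05 dB more gain reduction.

B, by 1.05 dB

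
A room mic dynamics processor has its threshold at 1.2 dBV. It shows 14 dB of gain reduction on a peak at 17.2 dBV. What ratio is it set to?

8:1

Input overshoot = 17.2 − 1.2 = 16 dB.
Output overshoot = 16 − 14 = 2 dB.
Ratio = input overshoot / output overshoot = 16 / 2 = 8.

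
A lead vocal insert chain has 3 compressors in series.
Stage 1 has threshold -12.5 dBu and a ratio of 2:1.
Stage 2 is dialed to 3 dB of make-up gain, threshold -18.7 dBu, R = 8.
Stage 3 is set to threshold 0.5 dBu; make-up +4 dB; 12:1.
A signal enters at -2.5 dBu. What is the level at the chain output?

-10.3 dBu

Stage 1: overshoot 10 dB → 10/2 = 5 dB → -7.5 dBu.
Stage 2: overshoot 11.2 dB → 11.2/8 = 1.4 dB → -17.3 dBu; +3 dB make-up → -14.3 dBu.
Stage 3: -14.3 dBu ≤ 0.5 dBu, so stage 3 doesn't engage; make-up brings it to -10.3 dBu.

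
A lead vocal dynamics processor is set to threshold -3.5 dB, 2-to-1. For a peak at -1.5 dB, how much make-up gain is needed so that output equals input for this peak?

Without make-up, output = threshold + overshoot/2 = -3.5 + 1 = -2.5 dB.
Gap to target: 1 dB.

1 dB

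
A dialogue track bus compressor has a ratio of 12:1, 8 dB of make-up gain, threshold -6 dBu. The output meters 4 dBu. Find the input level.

18 dBu

Stripping the +8 dB make-up gives -4 dBu at the gain stage.
That's 2 dB above the -6 dBu threshold.
Before 12:1 compression the overshoot was 2 × 12 = 24 dB, so input = -6 + 24 = 18 dBu.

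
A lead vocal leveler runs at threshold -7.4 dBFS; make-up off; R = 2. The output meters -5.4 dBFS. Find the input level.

That's 2 dB above the -7.4 dBFS threshold.
Undo the ratio: input overshoot = 2 × 2 = 4 dB, giving input = -3.4 dBFS.

-3.4 dBFS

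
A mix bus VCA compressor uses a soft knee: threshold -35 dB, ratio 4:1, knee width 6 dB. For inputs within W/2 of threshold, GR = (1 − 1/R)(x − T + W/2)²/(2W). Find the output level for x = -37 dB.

x − T + W/2 = -37 − (-35) + 3 = 1.
GR = (1 − 1/4) × 1² / 12 = 0.75 × 1 / 12 = 0.0625 dB.
Output = -37 − 0.0625 = -37.0625 dB.

-37.0625 dB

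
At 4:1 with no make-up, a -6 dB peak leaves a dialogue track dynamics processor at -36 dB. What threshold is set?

-46 dB

Let T be the threshold. Output overshoot = (input overshoot)/R, so -36 − T = (-6 − T)/4.
4·(-36 − T) = -6 − T → 3·T = -144 − (-6) = -138.
T = -138/3 = -46 dB.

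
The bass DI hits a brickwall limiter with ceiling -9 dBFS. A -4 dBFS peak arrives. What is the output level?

The limiter clamps the peak to its -9 dBFS ceiling.

-9 dBFS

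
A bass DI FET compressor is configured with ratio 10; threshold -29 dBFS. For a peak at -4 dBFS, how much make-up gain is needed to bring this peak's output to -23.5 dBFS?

Without make-up, output = threshold + overshoot/10 = -29 + 2.5 = -26.5 dBFS.
Gap to target: 3 dB.

3 dB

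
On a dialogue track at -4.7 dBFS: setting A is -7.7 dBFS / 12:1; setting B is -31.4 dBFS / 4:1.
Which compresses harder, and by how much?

A: 3 dB over, compressed to 0.25 dB over, so 2.75 dB of GR.
B: 26.7 dB over, compressed to 6.675 dB over, so 20.025 dB of GR.
Difference: 17.275 dB in favour of B.

B, by 17.275 dB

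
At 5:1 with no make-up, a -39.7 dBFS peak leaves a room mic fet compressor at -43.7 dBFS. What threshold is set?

-44.7 dBFS

Gain reduction = -39.7 − (-43.7) = 4 dB; output overshoot = GR / (R − 1) = 4 / 4 = 1 dB.
Threshold = output − output overshoot = -43.7 − 1 = -44.7 dBFS.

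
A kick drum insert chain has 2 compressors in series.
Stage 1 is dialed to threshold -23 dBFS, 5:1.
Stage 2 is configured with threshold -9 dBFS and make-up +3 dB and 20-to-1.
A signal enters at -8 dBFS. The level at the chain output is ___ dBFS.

Stage 1: 15 dB above -23 dBFS, reduced 5:1 to 3 dB above → -20 dBFS.
Stage 2: -20 dBFS ≤ -9 dBFS, so stage 2 doesn't engage; make-up brings it to -17 dBFS.

-17 dBFS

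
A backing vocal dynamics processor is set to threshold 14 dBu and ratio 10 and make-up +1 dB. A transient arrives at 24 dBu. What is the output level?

The input is 10 dB above the 14 dBu threshold.
At 10:1 the overshoot is divided by 10, leaving 1 dB above threshold.
Output = 14 + 1 = 15 dBu; make-up adds 1 dB, giving 16 dBu.

16 dBu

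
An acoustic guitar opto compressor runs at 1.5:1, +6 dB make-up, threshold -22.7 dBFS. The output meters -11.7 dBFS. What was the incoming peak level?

Stripping the +6 dB make-up gives -17.7 dBFS at the gain stage.
The compressed level sits -17.7 − (-22.7) = 5 dB over threshold.
Undo the ratio: input overshoot = 5 × 1.5 = 7.5 dB, giving input = -15.2 dBFS.

-15.2 dBFS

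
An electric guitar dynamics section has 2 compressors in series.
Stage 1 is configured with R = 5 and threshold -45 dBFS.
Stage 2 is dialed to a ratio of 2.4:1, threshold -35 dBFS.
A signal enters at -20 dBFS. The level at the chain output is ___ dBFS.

Stage 1: -20 dBFS is 25 dB over -45 dBFS; at 5:1 that becomes 5 dB over, giving -40 dBFS.
Stage 2: -40 dBFS ≤ -35 dBFS, so stage 2 doesn't engage; output -40 dBFS.

-40 dBFS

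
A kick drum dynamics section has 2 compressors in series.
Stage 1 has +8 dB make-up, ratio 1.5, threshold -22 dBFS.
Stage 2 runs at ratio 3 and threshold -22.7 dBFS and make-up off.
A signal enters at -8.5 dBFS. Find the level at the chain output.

Stage 1: overshoot 13.5 dB → 13.5/1.5 = 9 dB → -13 dBFS; +8 dB make-up → -5 dBFS.
Stage 2: 17.7 dB above -22.7 dBFS, reduced 3:1 to 5.9 dB above → -16.8 dBFS.

-16.8 dBFS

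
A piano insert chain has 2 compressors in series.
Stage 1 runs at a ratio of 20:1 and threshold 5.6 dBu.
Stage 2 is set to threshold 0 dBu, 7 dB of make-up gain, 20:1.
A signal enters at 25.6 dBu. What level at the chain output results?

7.33 dBu

Stage 1: overshoot 20 dB → 20/20 = 1 dB → 6.6 dBu.
Stage 2: 6.6 dB above 0 dBu, reduced 20:1 to 0.33 dB above → 0.33 dBu; +7 dB make-up → 7.33 dBu.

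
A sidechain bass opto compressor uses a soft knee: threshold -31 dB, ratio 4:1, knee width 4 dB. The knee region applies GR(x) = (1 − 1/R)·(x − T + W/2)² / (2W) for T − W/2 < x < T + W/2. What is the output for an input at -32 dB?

x − T + W/2 = -32 − (-31) + 2 = 1.
GR = (1 − 1/4) × 1² / 8 = 0.75 × 1 / 8 = 0.09375 dB.
Output = -32 − 0.09375 = -32.09375 dB.

-32.09375 dB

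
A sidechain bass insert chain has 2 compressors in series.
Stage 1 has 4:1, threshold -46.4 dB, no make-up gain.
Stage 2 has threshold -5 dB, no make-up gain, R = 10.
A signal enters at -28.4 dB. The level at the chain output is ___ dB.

Stage 1: overshoot 18 dB → 18/4 = 4.5 dB → -41.9 dB.
Stage 2: -41.9 dB ≤ -5 dB, so stage 2 doesn't engage; output -41.9 dB.

-41.9 dB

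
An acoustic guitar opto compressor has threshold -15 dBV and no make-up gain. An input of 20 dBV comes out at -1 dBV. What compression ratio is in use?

2.5:1

Input overshoot = 20 − (-15) = 35 dB; output overshoot = -1 − (-15) = 14 dB.
Ratio = 35 / 14 = 2.5.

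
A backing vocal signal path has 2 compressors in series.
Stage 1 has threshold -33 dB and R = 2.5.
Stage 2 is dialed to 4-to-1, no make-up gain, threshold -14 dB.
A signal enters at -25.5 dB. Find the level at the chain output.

-30 dB

Stage 1: 7.5 dB above -33 dB, reduced 2.5:1 to 3 dB above → -30 dB.
Stage 2: below threshold (-30 ≤ -14); passes unchanged; output -30 dB.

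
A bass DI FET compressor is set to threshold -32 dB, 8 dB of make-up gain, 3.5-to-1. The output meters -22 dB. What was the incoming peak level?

-25 dB

Stripping the +8 dB make-up gives -30 dB at the gain stage.
That's 2 dB above the -32 dB threshold.
Before 3.5:1 compression the overshoot was 2 × 3.5 = 7 dB, so input = -32 + 7 = -25 dB.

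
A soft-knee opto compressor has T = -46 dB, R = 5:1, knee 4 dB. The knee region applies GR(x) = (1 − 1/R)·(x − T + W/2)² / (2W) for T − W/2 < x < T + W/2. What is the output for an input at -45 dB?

x − T + W/2 = -45 − (-46) + 2 = 3.
GR = (1 − 1/5) × 3² / 8 = 0.8 × 9 / 8 = 0.9 dB.
Output = -45 − 0.9 = -45.9 dB.

-45.9 dB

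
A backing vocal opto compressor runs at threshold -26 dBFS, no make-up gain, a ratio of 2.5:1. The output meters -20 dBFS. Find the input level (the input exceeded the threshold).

Post-compression overshoot = -20 − (-26) = 6 dB.
Before 2.5:1 compression the overshoot was 6 × 2.5 = 15 dB, so input = -26 + 15 = -11 dBFS.

-11 dBFS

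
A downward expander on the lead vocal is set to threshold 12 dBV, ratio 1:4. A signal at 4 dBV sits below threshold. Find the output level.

-20 dBV

The input is 8 dB below the 12 dBV threshold.
A 1:4 expander multiplies undershoot by 4: 8 × 4 = 32 dB below threshold.
Output = 12 − 32 = -20 dBV.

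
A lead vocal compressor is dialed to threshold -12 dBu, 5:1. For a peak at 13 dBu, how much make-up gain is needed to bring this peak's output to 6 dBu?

The peak compresses to -12 + 25/5 = -7 dBu.
To reach 6 dBu requires 6 − (-7) = 13 dB of make-up.

13 dB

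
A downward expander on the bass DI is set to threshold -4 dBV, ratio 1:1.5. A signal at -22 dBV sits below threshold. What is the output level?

-31 dBV

Below threshold, a 1:1.5 expander applies gain = (1.5−1)×(T − x) of attenuation.
(1.5−1) × 18 = 9 dB, so output = -22 − 9 = -31 dBV.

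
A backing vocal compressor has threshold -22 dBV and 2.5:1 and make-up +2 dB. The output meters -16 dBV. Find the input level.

Stripping the +2 dB make-up gives -18 dBV at the gain stage.
The compressed level sits -18 − (-22) = 4 dB over threshold.
Before 2.5:1 compression the overshoot was 4 × 2.5 = 10 dB, so input = -22 + 10 = -12 dBV.

-12 dBV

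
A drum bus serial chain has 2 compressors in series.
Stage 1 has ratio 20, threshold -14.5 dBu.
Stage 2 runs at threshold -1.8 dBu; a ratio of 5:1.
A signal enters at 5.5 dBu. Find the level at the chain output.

-13.5 dBu

Stage 1: 20 dB above -14.5 dBu, reduced 20:1 to 1 dB above → -13.5 dBu.
Stage 2: -13.5 dBu ≤ -1.8 dBu, so stage 2 doesn't engage; output -13.5 dBu.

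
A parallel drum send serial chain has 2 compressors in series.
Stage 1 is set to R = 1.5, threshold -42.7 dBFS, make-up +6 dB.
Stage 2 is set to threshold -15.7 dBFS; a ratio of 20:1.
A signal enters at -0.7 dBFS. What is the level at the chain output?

Stage 1: overshoot 42 dB → 42/1.5 = 28 dB → -14.7 dBFS; +6 dB make-up → -8.7 dBFS.
Stage 2: -8.7 dBFS is 7 dB over -15.7 dBFS; at 20:1 that becomes 0.35 dB over, giving -15.35 dBFS.

-15.35 dBFS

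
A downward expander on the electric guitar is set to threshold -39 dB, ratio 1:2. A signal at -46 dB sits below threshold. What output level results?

Below threshold, a 1:2 expander applies gain = (2−1)×(T − x) of attenuation.
(2−1) × 7 = 7 dB, so output = -46 − 7 = -53 dB.

-53 dB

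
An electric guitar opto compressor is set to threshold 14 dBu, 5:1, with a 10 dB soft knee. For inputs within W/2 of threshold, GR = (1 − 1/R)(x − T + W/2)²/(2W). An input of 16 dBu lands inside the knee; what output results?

x − T + W/2 = 16 − 14 + 5 = 7.
GR = (1 − 1/5) × 7² / 20 = 0.8 × 49 / 20 = 1.96 dB.
Output = 16 − 1.96 = 14.04 dBu.

14.04 dBu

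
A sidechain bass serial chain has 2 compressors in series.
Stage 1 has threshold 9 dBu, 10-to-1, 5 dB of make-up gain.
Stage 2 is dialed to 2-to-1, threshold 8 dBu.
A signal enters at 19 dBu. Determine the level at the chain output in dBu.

11.5 dBu

Stage 1: 10 dB above 9 dBu, reduced 10:1 to 1 dB above → 10 dBu; +5 dB make-up → 15 dBu.
Stage 2: 15 dBu is 7 dB over 8 dBu; at 2:1 that becomes 3.5 dB over, giving 11.5 dBu.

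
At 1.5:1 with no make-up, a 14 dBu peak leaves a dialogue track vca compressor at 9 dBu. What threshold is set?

Let T be the threshold. Output overshoot = (input overshoot)/R, so 9 − T = (14 − T)/1.5.
1.5·(9 − T) = 14 − T → 0.5·T = 13.5 − 14 = -0.5.
T = -0.5/0.5 = -1 dBu.

-1 dBu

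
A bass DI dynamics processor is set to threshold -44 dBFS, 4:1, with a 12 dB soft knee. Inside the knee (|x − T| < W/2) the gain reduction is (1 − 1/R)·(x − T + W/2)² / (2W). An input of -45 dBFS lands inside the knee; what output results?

x − T + W/2 = -45 − (-44) + 6 = 5.
GR = (1 − 1/4) × 5² / 24 = 0.75 × 25 / 24 = 0.78125 dB.
Output = -45 − 0.78125 = -45.78125 dBFS.

-45.78125 dBFS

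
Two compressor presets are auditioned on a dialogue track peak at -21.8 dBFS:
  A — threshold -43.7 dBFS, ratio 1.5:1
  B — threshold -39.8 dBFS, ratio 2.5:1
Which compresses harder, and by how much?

B, by 3.5 dB

A: 21.9 dB over, compressed to 14.6 dB over, so 7.3 dB of GR.
B: 18 dB over, compressed to 7.2 dB over, so 10.8 dB of GR.
Difference: 3.5 dB in favour of B.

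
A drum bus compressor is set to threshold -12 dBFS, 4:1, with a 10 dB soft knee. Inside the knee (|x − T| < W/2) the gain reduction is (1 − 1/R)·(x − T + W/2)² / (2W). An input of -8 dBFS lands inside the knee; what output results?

-11.0375 dBFS

x − T + W/2 = -8 − (-12) + 5 = 9.
GR = (1 − 1/4) × 9² / 20 = 0.75 × 81 / 20 = 3.0375 dB.
Output = -8 − 3.0375 = -11.0375 dBFS.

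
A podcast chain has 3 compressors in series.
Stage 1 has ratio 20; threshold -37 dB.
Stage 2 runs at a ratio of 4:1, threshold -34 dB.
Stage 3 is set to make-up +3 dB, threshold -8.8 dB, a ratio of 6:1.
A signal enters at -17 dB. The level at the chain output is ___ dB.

Stage 1: overshoot 20 dB → 20/20 = 1 dB → -36 dB.
Stage 2: -36 dB ≤ -34 dB, so stage 2 doesn't engage; output -36 dB.
Stage 3: below threshold (-36 ≤ -8.8); passes unchanged; make-up brings it to -33 dB.

-33 dB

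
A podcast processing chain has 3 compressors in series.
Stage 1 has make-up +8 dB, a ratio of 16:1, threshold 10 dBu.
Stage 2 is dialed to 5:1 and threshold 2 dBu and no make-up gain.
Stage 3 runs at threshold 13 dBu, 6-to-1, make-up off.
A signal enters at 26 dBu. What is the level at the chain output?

Stage 1: 16 dB above 10 dBu, reduced 16:1 to 1 dB above → 11 dBu; +8 dB make-up → 19 dBu.
Stage 2: overshoot 17 dB → 17/5 = 3.4 dB → 5.4 dBu.
Stage 3: below threshold (5.4 ≤ 13); passes unchanged; output 5.4 dBu.

5.4 dBu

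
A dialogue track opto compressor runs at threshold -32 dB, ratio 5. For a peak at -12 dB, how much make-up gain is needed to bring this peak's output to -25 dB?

3 dB

Without make-up, output = threshold + overshoot/5 = -32 + 4 = -28 dB.
Gap to target: 3 dB.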